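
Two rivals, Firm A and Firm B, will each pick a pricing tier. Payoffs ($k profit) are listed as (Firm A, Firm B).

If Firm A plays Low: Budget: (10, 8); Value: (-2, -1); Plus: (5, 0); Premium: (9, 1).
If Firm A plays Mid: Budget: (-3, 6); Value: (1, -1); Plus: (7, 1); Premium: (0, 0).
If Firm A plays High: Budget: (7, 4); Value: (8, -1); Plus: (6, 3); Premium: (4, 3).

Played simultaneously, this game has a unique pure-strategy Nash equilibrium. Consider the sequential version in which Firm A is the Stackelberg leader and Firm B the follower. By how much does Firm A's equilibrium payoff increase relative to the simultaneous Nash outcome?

0

Work backward from Firm B's decision.
- Low → Firm B plays Budget (best of 8, -1, 0, 1); Firm A gets 10.
- Mid → Firm B plays Budget (best of 6, -1, 1, 0); Firm A gets -3.
- High → Firm B plays Budget (best of 4, -1, 3, 3); Firm A gets 7.
Firm A's induced payoffs are 10, -3, 7, so Firm A commits to Low. Subgame-perfect outcome: (Low, Budget) with payoffs (10, 8).
Now find the simultaneous Nash equilibrium.
Firm A's best replies: Budget→Low; Value→High; Plus→Mid; Premium→Low.
Firm B's best replies: Low→Budget; Mid→Budget; High→Budget.
The unique mutual best reply is (Low, Budget), giving (10, 8).
Firm A's commitment gain: 10 − 10 = 0.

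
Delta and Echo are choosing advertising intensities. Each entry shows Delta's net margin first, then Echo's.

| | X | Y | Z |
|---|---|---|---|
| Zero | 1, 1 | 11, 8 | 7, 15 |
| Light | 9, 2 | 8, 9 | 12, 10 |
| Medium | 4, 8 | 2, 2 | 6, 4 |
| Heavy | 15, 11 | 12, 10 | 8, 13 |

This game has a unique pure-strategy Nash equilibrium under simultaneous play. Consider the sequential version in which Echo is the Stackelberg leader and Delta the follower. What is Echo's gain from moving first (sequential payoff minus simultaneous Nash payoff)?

Backward induction with Echo moving first.
- X: Delta compares 1, 9, 4, 15 and picks Heavy; Echo would get 11.
- Y: Delta compares 11, 8, 2, 12 and picks Heavy; Echo would get 10.
- Z: Delta compares 7, 12, 6, 8 and picks Light; Echo would get 10.
Among 11, 10, 10, the best is 11 at X. Subgame-perfect outcome: (Heavy, X) with payoffs (15, 11).
Now find the simultaneous Nash equilibrium.
Delta's best replies: X→Heavy; Y→Heavy; Z→Light.
Echo's best replies: Zero→Z; Light→Z; Medium→X; Heavy→Z.
Only (Light, Z) has each player best-responding; Nash payoffs (12, 10).
Echo's commitment gain: 11 − 10 = 1.

1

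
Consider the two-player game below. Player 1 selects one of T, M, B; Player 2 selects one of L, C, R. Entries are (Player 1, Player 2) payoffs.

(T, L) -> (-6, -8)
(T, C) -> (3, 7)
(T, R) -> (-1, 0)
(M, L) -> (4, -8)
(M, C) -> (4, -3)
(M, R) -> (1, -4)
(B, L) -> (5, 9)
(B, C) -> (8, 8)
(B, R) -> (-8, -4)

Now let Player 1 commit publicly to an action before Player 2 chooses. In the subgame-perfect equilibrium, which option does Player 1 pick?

B

Backward induction with Player 1 moving first.
- T: BR = C, leader payoff 3.
- M: BR = C, leader payoff 4.
- B: BR = L, leader payoff 5.
Player 1's induced payoffs are 3, 4, 5, so Player 1 commits to B. Subgame-perfect outcome: (B, L) with payoffs (5, 9).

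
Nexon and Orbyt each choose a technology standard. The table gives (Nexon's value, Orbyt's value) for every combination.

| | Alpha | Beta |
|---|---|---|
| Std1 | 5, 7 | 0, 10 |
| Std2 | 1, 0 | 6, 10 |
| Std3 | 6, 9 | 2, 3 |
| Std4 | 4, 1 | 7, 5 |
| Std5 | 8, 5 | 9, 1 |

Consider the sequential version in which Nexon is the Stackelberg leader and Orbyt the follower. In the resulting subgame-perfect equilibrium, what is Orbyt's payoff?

5

Backward induction with Nexon moving first.
- Std1: BR = Beta, leader payoff 0.
- Std2: BR = Beta, leader payoff 6.
- Std3: BR = Alpha, leader payoff 6.
- Std4: BR = Beta, leader payoff 7.
- Std5: BR = Alpha, leader payoff 8.
Maximizing over 0, 6, 6, 7, 8, Nexon chooses Std5. Subgame-perfect outcome: (Std5, Alpha) with payoffs (8, 5).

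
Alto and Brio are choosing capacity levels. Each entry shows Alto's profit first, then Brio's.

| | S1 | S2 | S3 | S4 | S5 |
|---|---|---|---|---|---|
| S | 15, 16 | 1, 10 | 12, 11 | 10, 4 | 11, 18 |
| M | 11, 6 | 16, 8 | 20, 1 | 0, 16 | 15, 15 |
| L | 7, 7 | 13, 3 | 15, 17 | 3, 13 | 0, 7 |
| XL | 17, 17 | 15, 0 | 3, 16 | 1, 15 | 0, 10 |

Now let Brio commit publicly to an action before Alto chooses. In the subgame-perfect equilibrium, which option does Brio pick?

S1

Work backward from Alto's decision.
- S1 → Alto plays XL (best of 15, 11, 7, 17); Brio gets 17.
- S2 → Alto plays M (best of 1, 16, 13, 15); Brio gets 8.
- S3 → Alto plays M (best of 12, 20, 15, 3); Brio gets 1.
- S4 → Alto plays S (best of 10, 0, 3, 1); Brio gets 4.
- S5 → Alto plays M (best of 11, 15, 0, 0); Brio gets 15.
Brio's induced payoffs are 17, 8, 1, 4, 15, so Brio commits to S1. Subgame-perfect outcome: (XL, S1) with payoffs (17, 17).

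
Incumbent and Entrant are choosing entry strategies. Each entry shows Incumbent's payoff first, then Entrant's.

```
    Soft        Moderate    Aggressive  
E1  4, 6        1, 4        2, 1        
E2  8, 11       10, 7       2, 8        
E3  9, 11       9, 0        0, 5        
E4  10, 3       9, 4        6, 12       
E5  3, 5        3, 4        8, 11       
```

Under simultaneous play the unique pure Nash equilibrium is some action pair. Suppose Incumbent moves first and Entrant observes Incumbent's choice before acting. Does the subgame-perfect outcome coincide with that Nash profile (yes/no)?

Entrant best-responds to each possible Incumbent move:
- E1 → Entrant plays Soft (best of 6, 4, 1); Incumbent gets 4.
- E2 → Entrant plays Soft (best of 11, 7, 8); Incumbent gets 8.
- E3 → Entrant plays Soft (best of 11, 0, 5); Incumbent gets 9.
- E4 → Entrant plays Aggressive (best of 3, 4, 12); Incumbent gets 6.
- E5 → Entrant plays Aggressive (best of 5, 4, 11); Incumbent gets 8.
Among 4, 8, 9, 6, 8, the best is 9 at E3. Subgame-perfect outcome: (E3, Soft) with payoffs (9, 11).
For the simultaneous game, intersect best replies.
Incumbent's best replies: Soft→E4; Moderate→E2; Aggressive→E5.
Entrant's best replies: E1→Soft; E2→Soft; E3→Soft; E4→Aggressive; E5→Aggressive.
The unique mutual best reply is (E5, Aggressive), giving (8, 11).
Sequential outcome (E3, Soft) differs from the Nash profile (E5, Aggressive).

no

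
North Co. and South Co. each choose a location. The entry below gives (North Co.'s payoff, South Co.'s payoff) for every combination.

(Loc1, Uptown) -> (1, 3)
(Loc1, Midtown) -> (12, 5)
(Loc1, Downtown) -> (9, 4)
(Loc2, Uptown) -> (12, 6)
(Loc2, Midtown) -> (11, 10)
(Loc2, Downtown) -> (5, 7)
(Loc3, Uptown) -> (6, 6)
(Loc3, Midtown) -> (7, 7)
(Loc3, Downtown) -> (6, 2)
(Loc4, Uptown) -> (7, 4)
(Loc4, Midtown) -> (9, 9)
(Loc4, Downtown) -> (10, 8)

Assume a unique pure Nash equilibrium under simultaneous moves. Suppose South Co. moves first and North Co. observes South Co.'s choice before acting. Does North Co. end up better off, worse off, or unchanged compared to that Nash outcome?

Work backward from North Co.'s decision.
- Uptown: North Co. compares 1, 12, 6, 7 and picks Loc2; South Co. would get 6.
- Midtown: North Co. compares 12, 11, 7, 9 and picks Loc1; South Co. would get 5.
- Downtown: North Co. compares 9, 5, 6, 10 and picks Loc4; South Co. would get 8.
Among 6, 5, 8, the best is 8 at Downtown. Subgame-perfect outcome: (Loc4, Downtown) with payoffs (10, 8).
For the simultaneous game, intersect best replies.
North Co.'s best replies: Uptown→Loc2; Midtown→Loc1; Downtown→Loc4.
South Co.'s best replies: Loc1→Midtown; Loc2→Midtown; Loc3→Midtown; Loc4→Midtown.
The unique mutual best reply is (Loc1, Midtown), giving (12, 5).
North Co. earns 10 sequentially versus 12 at the Nash outcome: worse off.

worse off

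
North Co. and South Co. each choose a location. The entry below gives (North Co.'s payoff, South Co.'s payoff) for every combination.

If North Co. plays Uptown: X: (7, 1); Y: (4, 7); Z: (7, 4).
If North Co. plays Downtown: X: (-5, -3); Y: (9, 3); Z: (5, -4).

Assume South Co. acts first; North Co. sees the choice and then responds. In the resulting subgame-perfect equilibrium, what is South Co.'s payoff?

Solve by backward induction (South Co. leads).
- X → North Co. plays Uptown (best of 7, -5); South Co. gets 1.
- Y → North Co. plays Downtown (best of 4, 9); South Co. gets 3.
- Z → North Co. plays Uptown (best of 7, 5); South Co. gets 4.
South Co.'s induced payoffs are 1, 3, 4, so South Co. commits to Z. Subgame-perfect outcome: (Uptown, Z) with payoffs (7, 4).

4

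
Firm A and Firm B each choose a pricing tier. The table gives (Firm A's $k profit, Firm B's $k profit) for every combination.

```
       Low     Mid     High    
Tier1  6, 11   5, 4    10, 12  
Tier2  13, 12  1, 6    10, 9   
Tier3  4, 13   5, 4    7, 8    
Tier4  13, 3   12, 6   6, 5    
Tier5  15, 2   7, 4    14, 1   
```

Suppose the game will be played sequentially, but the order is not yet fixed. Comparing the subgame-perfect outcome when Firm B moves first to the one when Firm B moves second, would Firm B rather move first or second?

If Firm A leads: Firm B's best replies are Tier1→High, Tier2→Low, Tier3→Low, Tier4→Mid, Tier5→Mid; Firm A's induced payoffs 10, 13, 4, 12, 7; outcome (Tier2, Low), payoffs (13, 12).
If Firm B leads: Firm A's best replies are Low→Tier5, Mid→Tier4, High→Tier5; Firm B's induced payoffs 2, 6, 1; outcome (Tier4, Mid), payoffs (12, 6).
Firm B gets 6 moving first and 12 moving second, so Firm B prefers to move second.

second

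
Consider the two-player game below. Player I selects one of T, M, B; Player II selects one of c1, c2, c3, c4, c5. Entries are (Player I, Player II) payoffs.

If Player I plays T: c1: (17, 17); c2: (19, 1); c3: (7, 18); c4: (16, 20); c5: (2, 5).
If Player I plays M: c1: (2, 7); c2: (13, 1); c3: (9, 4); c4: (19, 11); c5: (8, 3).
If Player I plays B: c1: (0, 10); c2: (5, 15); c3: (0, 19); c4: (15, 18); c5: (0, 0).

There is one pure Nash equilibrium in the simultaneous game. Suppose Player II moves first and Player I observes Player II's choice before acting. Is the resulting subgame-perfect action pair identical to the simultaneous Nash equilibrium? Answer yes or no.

Work backward from Player I's decision.
- c1: BR = T, leader payoff 17.
- c2: BR = T, leader payoff 1.
- c3: BR = M, leader payoff 4.
- c4: BR = M, leader payoff 11.
- c5: BR = M, leader payoff 3.
Player II's induced payoffs are 17, 1, 4, 11, 3, so Player II commits to c1. Subgame-perfect outcome: (T, c1) with payoffs (17, 17).
Under simultaneous play:
Player I's best replies: c1→T; c2→T; c3→M; c4→M; c5→M.
Player II's best replies: T→c4; M→c4; B→c3.
The unique mutual best reply is (M, c4), giving (19, 11).
Sequential outcome (T, c1) differs from the Nash profile (M, c4).

no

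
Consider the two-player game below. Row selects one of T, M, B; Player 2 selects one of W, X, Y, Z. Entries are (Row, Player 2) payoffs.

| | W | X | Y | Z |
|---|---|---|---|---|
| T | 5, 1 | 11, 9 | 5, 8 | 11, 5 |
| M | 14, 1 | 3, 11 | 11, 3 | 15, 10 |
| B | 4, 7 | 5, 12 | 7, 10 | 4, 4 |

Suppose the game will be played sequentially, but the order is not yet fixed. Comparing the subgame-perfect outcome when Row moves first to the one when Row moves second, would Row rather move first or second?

second

If Row leads: Player 2's best replies are T→X, M→X, B→X; Row's induced payoffs 11, 3, 5; outcome (T, X), payoffs (11, 9).
If Player 2 leads: Row's best replies are W→M, X→T, Y→M, Z→M; Player 2's induced payoffs 1, 9, 3, 10; outcome (M, Z), payoffs (15, 10).
Row gets 11 moving first and 15 moving second, so Row prefers to move second.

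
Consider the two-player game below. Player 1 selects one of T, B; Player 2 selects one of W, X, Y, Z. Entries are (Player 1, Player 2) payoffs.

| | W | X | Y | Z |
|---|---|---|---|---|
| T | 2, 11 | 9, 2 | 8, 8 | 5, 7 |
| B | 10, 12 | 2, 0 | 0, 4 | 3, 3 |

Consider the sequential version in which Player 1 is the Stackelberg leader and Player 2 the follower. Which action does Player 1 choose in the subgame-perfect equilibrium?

Work backward from Player 2's decision.
- T: BR = W, leader payoff 2.
- B: BR = W, leader payoff 10.
Among 2, 10, the best is 10 at B. Subgame-perfect outcome: (B, W) with payoffs (10, 12).

B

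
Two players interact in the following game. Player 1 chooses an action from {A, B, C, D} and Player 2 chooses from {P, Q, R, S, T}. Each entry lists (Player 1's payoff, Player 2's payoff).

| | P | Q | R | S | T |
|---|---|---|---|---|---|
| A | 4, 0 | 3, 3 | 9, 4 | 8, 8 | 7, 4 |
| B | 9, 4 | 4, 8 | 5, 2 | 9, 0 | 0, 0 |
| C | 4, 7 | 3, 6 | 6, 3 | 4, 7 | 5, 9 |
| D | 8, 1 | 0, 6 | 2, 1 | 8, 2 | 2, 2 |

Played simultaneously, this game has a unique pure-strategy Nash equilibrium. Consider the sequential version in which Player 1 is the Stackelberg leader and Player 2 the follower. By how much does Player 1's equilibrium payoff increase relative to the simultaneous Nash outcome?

4

Player 2 best-responds to each possible Player 1 move:
- A → Player 2 plays S (best of 0, 3, 4, 8, 4); Player 1 gets 8.
- B → Player 2 plays Q (best of 4, 8, 2, 0, 0); Player 1 gets 4.
- C → Player 2 plays T (best of 7, 6, 3, 7, 9); Player 1 gets 5.
- D → Player 2 plays Q (best of 1, 6, 1, 2, 2); Player 1 gets 0.
Maximizing over 8, 4, 5, 0, Player 1 chooses A. Subgame-perfect outcome: (A, S) with payoffs (8, 8).
For the simultaneous game, intersect best replies.
Player 1's best replies: P→B; Q→B; R→A; S→B; T→A.
Player 2's best replies: A→S; B→Q; C→T; D→Q.
The unique mutual best reply is (B, Q), giving (4, 8).
Player 1's commitment gain: 8 − 4 = 4.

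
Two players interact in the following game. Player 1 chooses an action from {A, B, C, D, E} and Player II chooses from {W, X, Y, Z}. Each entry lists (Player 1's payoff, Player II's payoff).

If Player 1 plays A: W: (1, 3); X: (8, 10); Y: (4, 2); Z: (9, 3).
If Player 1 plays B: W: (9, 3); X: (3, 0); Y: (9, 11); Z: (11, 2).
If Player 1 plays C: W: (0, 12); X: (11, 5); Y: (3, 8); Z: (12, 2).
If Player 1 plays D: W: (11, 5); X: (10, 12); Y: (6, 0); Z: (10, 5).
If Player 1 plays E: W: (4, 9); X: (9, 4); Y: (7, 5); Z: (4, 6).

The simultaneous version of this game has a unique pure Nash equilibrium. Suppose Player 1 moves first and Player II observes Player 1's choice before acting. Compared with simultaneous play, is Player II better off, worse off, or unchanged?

Backward induction with Player 1 moving first.
- A → Player II plays X (best of 3, 10, 2, 3); Player 1 gets 8.
- B → Player II plays Y (best of 3, 0, 11, 2); Player 1 gets 9.
- C → Player II plays W (best of 12, 5, 8, 2); Player 1 gets 0.
- D → Player II plays X (best of 5, 12, 0, 5); Player 1 gets 10.
- E → Player II plays W (best of 9, 4, 5, 6); Player 1 gets 4.
Player 1's induced payoffs are 8, 9, 0, 10, 4, so Player 1 commits to D. Subgame-perfect outcome: (D, X) with payoffs (10, 12).
Under simultaneous play:
Player 1's best replies: W→D; X→C; Y→B; Z→C.
Player II's best replies: A→X; B→Y; C→W; D→X; E→W.
The unique mutual best reply is (B, Y), giving (9, 11).
Player II earns 12 sequentially versus 11 at the Nash outcome: better off.

better off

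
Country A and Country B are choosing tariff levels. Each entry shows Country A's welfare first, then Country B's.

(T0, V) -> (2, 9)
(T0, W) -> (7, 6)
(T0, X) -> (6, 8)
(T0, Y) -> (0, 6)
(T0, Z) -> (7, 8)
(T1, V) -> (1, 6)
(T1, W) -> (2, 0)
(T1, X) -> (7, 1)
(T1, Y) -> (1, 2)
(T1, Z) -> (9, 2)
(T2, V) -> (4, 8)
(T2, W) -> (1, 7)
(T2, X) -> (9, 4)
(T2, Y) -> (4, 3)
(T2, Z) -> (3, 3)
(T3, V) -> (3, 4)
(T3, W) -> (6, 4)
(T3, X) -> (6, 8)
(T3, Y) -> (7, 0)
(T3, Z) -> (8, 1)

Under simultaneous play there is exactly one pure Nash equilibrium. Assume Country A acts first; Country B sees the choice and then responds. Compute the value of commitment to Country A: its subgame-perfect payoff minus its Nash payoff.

2

Work backward from Country B's decision.
- T0: BR = V, leader payoff 2.
- T1: BR = V, leader payoff 1.
- T2: BR = V, leader payoff 4.
- T3: BR = X, leader payoff 6.
Maximizing over 2, 1, 4, 6, Country A chooses T3. Subgame-perfect outcome: (T3, X) with payoffs (6, 8).
Now find the simultaneous Nash equilibrium.
Country A's best replies: V→T2; W→T0; X→T2; Y→T3; Z→T1.
Country B's best replies: T0→V; T1→V; T2→V; T3→X.
Only (T2, V) has each player best-responding; Nash payoffs (4, 8).
Country A's commitment gain: 6 − 4 = 2.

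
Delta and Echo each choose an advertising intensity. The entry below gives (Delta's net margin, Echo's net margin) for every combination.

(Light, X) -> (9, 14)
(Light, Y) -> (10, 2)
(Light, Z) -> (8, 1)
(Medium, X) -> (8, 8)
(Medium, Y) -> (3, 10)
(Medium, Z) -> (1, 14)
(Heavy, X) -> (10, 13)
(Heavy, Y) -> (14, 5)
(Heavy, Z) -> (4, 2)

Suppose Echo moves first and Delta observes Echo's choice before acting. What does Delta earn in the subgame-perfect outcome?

10

Backward induction with Echo moving first.
- X → Delta plays Heavy (best of 9, 8, 10); Echo gets 13.
- Y → Delta plays Heavy (best of 10, 3, 14); Echo gets 5.
- Z → Delta plays Light (best of 8, 1, 4); Echo gets 1.
Maximizing over 13, 5, 1, Echo chooses X. Subgame-perfect outcome: (Heavy, X) with payoffs (10, 13).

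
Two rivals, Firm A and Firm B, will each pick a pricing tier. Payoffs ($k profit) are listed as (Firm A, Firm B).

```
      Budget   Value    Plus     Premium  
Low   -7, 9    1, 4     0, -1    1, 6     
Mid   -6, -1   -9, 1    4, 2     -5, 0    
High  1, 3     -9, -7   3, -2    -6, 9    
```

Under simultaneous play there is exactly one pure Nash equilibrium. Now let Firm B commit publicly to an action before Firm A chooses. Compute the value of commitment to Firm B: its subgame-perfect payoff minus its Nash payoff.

4

Firm A best-responds to each possible Firm B move:
- Budget: BR = High, leader payoff 3.
- Value: BR = Low, leader payoff 4.
- Plus: BR = Mid, leader payoff 2.
- Premium: BR = Low, leader payoff 6.
Among 3, 4, 2, 6, the best is 6 at Premium. Subgame-perfect outcome: (Low, Premium) with payoffs (1, 6).
Now find the simultaneous Nash equilibrium.
Firm A's best replies: Budget→High; Value→Low; Plus→Mid; Premium→Low.
Firm B's best replies: Low→Budget; Mid→Plus; High→Premium.
Only (Mid, Plus) has each player best-responding; Nash payoffs (4, 2).
Firm B's commitment gain: 6 − 2 = 4.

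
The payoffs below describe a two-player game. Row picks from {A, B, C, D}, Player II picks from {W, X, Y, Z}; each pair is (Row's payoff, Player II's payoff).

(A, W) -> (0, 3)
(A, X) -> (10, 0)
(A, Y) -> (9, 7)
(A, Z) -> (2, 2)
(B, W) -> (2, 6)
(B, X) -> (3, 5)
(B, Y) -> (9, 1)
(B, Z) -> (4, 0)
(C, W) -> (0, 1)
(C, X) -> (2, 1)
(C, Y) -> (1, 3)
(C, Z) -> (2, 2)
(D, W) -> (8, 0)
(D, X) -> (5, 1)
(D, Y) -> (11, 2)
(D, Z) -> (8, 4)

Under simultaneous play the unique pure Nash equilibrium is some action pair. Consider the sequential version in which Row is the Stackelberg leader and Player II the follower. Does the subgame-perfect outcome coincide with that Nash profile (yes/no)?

Player II best-responds to each possible Row move:
- A: Player II compares 3, 0, 7, 2 and picks Y; Row would get 9.
- B: Player II compares 6, 5, 1, 0 and picks W; Row would get 2.
- C: Player II compares 1, 1, 3, 2 and picks Y; Row would get 1.
- D: Player II compares 0, 1, 2, 4 and picks Z; Row would get 8.
Row's induced payoffs are 9, 2, 1, 8, so Row commits to A. Subgame-perfect outcome: (A, Y) with payoffs (9, 7).
Now find the simultaneous Nash equilibrium.
Row's best replies: W→D; X→A; Y→D; Z→D.
Player II's best replies: A→Y; B→W; C→Y; D→Z.
The unique mutual best reply is (D, Z), giving (8, 4).
Sequential outcome (A, Y) differs from the Nash profile (D, Z).

no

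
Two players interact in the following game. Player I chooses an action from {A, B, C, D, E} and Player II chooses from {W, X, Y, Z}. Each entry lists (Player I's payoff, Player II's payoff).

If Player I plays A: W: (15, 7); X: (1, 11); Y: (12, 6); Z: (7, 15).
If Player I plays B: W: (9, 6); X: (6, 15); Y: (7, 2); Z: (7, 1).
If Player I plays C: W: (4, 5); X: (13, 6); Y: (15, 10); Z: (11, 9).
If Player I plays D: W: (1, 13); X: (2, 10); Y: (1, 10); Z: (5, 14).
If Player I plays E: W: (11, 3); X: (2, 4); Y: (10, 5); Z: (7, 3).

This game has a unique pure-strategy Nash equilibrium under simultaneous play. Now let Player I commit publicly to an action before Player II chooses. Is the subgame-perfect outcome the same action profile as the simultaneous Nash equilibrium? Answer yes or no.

yes

Work backward from Player II's decision.
- A: Player II compares 7, 11, 6, 15 and picks Z; Player I would get 7.
- B: Player II compares 6, 15, 2, 1 and picks X; Player I would get 6.
- C: Player II compares 5, 6, 10, 9 and picks Y; Player I would get 15.
- D: Player II compares 13, 10, 10, 14 and picks Z; Player I would get 5.
- E: Player II compares 3, 4, 5, 3 and picks Y; Player I would get 10.
Player I's induced payoffs are 7, 6, 15, 5, 10, so Player I commits to C. Subgame-perfect outcome: (C, Y) with payoffs (15, 10).
For the simultaneous game, intersect best replies.
Player I's best replies: W→A; X→C; Y→C; Z→C.
Player II's best replies: A→Z; B→X; C→Y; D→Z; E→Y.
The unique mutual best reply is (C, Y), giving (15, 10).
Sequential outcome (C, Y) coincides with the Nash profile (C, Y).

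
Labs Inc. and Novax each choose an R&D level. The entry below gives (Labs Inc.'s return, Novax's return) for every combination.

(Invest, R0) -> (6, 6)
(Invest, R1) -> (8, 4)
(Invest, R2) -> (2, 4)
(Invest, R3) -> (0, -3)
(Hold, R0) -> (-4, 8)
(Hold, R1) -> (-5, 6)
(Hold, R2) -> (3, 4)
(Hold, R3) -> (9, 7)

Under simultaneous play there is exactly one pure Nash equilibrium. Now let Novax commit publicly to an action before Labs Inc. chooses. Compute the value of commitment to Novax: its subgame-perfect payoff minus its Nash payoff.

Labs Inc. best-responds to each possible Novax move:
- R0: Labs Inc. compares 6, -4 and picks Invest; Novax would get 6.
- R1: Labs Inc. compares 8, -5 and picks Invest; Novax would get 4.
- R2: Labs Inc. compares 2, 3 and picks Hold; Novax would get 4.
- R3: Labs Inc. compares 0, 9 and picks Hold; Novax would get 7.
Maximizing over 6, 4, 4, 7, Novax chooses R3. Subgame-perfect outcome: (Hold, R3) with payoffs (9, 7).
Now find the simultaneous Nash equilibrium.
Labs Inc.'s best replies: R0→Invest; R1→Invest; R2→Hold; R3→Hold.
Novax's best replies: Invest→R0; Hold→R0.
Only (Invest, R0) has each player best-responding; Nash payoffs (6, 6).
Novax's commitment gain: 7 − 6 = 1.

1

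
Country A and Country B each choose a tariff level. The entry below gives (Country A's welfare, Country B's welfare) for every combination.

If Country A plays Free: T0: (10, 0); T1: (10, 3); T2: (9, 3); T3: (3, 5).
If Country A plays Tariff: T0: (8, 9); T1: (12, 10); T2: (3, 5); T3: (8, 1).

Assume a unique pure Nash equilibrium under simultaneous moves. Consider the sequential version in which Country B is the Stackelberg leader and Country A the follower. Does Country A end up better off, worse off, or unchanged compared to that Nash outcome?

unchanged

Country A best-responds to each possible Country B move:
- T0 → Country A plays Free (best of 10, 8); Country B gets 0.
- T1 → Country A plays Tariff (best of 10, 12); Country B gets 10.
- T2 → Country A plays Free (best of 9, 3); Country B gets 3.
- T3 → Country A plays Tariff (best of 3, 8); Country B gets 1.
Country B's induced payoffs are 0, 10, 3, 1, so Country B commits to T1. Subgame-perfect outcome: (Tariff, T1) with payoffs (12, 10).
Under simultaneous play:
Country A's best replies: T0→Free; T1→Tariff; T2→Free; T3→Tariff.
Country B's best replies: Free→T3; Tariff→T1.
The unique mutual best reply is (Tariff, T1), giving (12, 10).
Country A earns 12 sequentially versus 12 at the Nash outcome: unchanged.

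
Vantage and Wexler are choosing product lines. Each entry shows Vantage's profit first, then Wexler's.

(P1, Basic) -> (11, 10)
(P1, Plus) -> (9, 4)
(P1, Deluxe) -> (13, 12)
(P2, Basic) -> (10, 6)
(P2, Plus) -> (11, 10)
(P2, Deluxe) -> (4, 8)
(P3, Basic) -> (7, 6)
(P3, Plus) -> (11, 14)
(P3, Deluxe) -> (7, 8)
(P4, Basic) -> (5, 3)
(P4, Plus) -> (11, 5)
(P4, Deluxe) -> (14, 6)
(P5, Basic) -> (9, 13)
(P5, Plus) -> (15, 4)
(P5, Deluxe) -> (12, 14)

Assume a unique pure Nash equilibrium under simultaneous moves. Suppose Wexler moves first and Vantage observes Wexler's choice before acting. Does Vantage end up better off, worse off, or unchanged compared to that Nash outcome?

Solve by backward induction (Wexler leads).
- Basic → Vantage plays P1 (best of 11, 10, 7, 5, 9); Wexler gets 10.
- Plus → Vantage plays P5 (best of 9, 11, 11, 11, 15); Wexler gets 4.
- Deluxe → Vantage plays P4 (best of 13, 4, 7, 14, 12); Wexler gets 6.
Maximizing over 10, 4, 6, Wexler chooses Basic. Subgame-perfect outcome: (P1, Basic) with payoffs (11, 10).
Under simultaneous play:
Vantage's best replies: Basic→P1; Plus→P5; Deluxe→P4.
Wexler's best replies: P1→Deluxe; P2→Plus; P3→Plus; P4→Deluxe; P5→Deluxe.
The unique mutual best reply is (P4, Deluxe), giving (14, 6).
Vantage earns 11 sequentially versus 14 at the Nash outcome: worse off.

worse off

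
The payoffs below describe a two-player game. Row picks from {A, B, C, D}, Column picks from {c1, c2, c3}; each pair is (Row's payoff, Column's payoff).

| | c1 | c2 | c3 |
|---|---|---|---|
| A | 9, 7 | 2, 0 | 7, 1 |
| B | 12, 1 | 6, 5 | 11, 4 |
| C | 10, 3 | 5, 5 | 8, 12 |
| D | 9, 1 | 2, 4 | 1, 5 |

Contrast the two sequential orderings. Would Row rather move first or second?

first

If Row leads: Column's best replies are A→c1, B→c2, C→c3, D→c3; Row's induced payoffs 9, 6, 8, 1; outcome (A, c1), payoffs (9, 7).
If Column leads: Row's best replies are c1→B, c2→B, c3→B; Column's induced payoffs 1, 5, 4; outcome (B, c2), payoffs (6, 5).
Row gets 9 moving first and 6 moving second, so Row prefers to move first.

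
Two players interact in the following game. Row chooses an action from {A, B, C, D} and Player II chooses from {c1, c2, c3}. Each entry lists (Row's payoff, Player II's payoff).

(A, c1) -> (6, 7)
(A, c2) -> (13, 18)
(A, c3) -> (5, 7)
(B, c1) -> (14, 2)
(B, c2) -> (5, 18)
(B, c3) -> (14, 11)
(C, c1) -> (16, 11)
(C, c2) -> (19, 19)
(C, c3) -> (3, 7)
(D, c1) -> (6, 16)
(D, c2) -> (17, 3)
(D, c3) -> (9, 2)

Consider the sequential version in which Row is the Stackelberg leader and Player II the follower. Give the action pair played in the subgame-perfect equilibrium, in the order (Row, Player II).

Player II best-responds to each possible Row move:
- A: Player II compares 7, 18, 7 and picks c2; Row would get 13.
- B: Player II compares 2, 18, 11 and picks c2; Row would get 5.
- C: Player II compares 11, 19, 7 and picks c2; Row would get 19.
- D: Player II compares 16, 3, 2 and picks c1; Row would get 6.
Among 13, 5, 19, 6, the best is 19 at C. Subgame-perfect outcome: (C, c2) with payoffs (19, 19).

(C, c2)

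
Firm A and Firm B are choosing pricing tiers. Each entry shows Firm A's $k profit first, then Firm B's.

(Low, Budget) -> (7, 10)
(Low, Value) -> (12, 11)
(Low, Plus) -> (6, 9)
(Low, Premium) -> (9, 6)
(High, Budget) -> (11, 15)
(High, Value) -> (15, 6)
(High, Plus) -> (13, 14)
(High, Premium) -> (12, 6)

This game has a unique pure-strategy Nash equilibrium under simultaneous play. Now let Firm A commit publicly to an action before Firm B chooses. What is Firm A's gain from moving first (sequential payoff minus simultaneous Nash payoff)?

1

Backward induction with Firm A moving first.
- Low: Firm B compares 10, 11, 9, 6 and picks Value; Firm A would get 12.
- High: Firm B compares 15, 6, 14, 6 and picks Budget; Firm A would get 11.
Among 12, 11, the best is 12 at Low. Subgame-perfect outcome: (Low, Value) with payoffs (12, 11).
For the simultaneous game, intersect best replies.
Firm A's best replies: Budget→High; Value→High; Plus→High; Premium→High.
Firm B's best replies: Low→Value; High→Budget.
Only (High, Budget) has each player best-responding; Nash payoffs (11, 15).
Firm A's commitment gain: 12 − 11 = 1.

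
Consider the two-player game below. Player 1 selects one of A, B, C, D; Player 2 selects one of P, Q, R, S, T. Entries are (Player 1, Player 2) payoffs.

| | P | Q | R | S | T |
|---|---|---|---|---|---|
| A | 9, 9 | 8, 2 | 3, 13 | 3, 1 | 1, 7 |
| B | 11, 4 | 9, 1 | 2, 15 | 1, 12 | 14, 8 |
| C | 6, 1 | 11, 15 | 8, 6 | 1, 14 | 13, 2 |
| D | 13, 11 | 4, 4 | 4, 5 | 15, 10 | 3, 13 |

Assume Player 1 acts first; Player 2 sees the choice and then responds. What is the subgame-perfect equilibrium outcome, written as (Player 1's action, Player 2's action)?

(C, Q)

Work backward from Player 2's decision.
- A: Player 2 compares 9, 2, 13, 1, 7 and picks R; Player 1 would get 3.
- B: Player 2 compares 4, 1, 15, 12, 8 and picks R; Player 1 would get 2.
- C: Player 2 compares 1, 15, 6, 14, 2 and picks Q; Player 1 would get 11.
- D: Player 2 compares 11, 4, 5, 10, 13 and picks T; Player 1 would get 3.
Player 1's induced payoffs are 3, 2, 11, 3, so Player 1 commits to C. Subgame-perfect outcome: (C, Q) with payoffs (11, 15).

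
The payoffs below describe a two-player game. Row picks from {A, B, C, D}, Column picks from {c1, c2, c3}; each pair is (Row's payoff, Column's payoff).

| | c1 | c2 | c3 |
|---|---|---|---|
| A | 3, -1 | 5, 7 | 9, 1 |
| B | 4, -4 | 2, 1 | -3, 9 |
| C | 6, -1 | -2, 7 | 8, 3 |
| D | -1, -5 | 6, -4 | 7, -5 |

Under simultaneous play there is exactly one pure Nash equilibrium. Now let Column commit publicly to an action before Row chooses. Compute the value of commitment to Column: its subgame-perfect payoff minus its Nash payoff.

Solve by backward induction (Column leads).
- c1: Row compares 3, 4, 6, -1 and picks C; Column would get -1.
- c2: Row compares 5, 2, -2, 6 and picks D; Column would get -4.
- c3: Row compares 9, -3, 8, 7 and picks A; Column would get 1.
Column's induced payoffs are -1, -4, 1, so Column commits to c3. Subgame-perfect outcome: (A, c3) with payoffs (9, 1).
Under simultaneous play:
Row's best replies: c1→C; c2→D; c3→A.
Column's best replies: A→c2; B→c3; C→c2; D→c2.
The unique mutual best reply is (D, c2), giving (6, -4).
Column's commitment gain: 1 − -4 = 5.

5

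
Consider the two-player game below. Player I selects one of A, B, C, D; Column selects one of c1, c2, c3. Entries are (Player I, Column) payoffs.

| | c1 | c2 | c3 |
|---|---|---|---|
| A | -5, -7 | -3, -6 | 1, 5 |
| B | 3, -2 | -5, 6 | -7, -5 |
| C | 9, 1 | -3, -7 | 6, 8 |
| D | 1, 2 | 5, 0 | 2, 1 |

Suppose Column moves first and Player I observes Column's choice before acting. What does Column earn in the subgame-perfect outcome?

Work backward from Player I's decision.
- c1: Player I compares -5, 3, 9, 1 and picks C; Column would get 1.
- c2: Player I compares -3, -5, -3, 5 and picks D; Column would get 0.
- c3: Player I compares 1, -7, 6, 2 and picks C; Column would get 8.
Among 1, 0, 8, the best is 8 at c3. Subgame-perfect outcome: (C, c3) with payoffs (6, 8).

8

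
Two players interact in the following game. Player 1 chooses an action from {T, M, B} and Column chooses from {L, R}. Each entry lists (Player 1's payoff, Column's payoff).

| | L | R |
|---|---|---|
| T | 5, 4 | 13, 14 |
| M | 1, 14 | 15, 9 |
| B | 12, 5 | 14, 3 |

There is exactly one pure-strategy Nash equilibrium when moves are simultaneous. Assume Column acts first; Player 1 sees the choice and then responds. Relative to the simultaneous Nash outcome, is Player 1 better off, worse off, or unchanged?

Work backward from Player 1's decision.
- L: BR = B, leader payoff 5.
- R: BR = M, leader payoff 9.
Maximizing over 5, 9, Column chooses R. Subgame-perfect outcome: (M, R) with payoffs (15, 9).
Under simultaneous play:
Player 1's best replies: L→B; R→M.
Column's best replies: T→R; M→L; B→L.
The unique mutual best reply is (B, L), giving (12, 5).
Player 1 earns 15 sequentially versus 12 at the Nash outcome: better off.

better off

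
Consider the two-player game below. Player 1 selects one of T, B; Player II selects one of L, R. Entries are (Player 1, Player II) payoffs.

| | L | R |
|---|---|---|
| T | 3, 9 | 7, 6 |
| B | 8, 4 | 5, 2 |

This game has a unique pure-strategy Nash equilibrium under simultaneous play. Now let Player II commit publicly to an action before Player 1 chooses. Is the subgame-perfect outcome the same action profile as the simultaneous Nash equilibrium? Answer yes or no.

no

Work backward from Player 1's decision.
- L: Player 1 compares 3, 8 and picks B; Player II would get 4.
- R: Player 1 compares 7, 5 and picks T; Player II would get 6.
Maximizing over 4, 6, Player II chooses R. Subgame-perfect outcome: (T, R) with payoffs (7, 6).
Now find the simultaneous Nash equilibrium.
Player 1's best replies: L→B; R→T.
Player II's best replies: T→L; B→L.
The unique mutual best reply is (B, L), giving (8, 4).
Sequential outcome (T, R) differs from the Nash profile (B, L).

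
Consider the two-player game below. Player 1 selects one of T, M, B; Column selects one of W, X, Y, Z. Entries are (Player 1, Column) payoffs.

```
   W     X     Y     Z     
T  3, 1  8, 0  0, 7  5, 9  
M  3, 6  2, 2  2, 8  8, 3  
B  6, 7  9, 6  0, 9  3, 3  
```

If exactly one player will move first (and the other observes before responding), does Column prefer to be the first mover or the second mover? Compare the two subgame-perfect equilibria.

If Player 1 leads: Column's best replies are T→Z, M→Y, B→Y; Player 1's induced payoffs 5, 2, 0; outcome (T, Z), payoffs (5, 9).
If Column leads: Player 1's best replies are W→B, X→B, Y→M, Z→M; Column's induced payoffs 7, 6, 8, 3; outcome (M, Y), payoffs (2, 8).
Column gets 8 moving first and 9 moving second, so Column prefers to move second.

second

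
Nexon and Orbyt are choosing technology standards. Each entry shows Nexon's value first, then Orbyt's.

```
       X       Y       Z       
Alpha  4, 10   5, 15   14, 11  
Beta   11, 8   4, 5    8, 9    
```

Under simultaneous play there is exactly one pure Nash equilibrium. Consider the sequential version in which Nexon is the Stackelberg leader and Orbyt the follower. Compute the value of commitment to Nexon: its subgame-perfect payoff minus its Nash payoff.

Work backward from Orbyt's decision.
- Alpha → Orbyt plays Y (best of 10, 15, 11); Nexon gets 5.
- Beta → Orbyt plays Z (best of 8, 5, 9); Nexon gets 8.
Nexon's induced payoffs are 5, 8, so Nexon commits to Beta. Subgame-perfect outcome: (Beta, Z) with payoffs (8, 9).
For the simultaneous game, intersect best replies.
Nexon's best replies: X→Beta; Y→Alpha; Z→Alpha.
Orbyt's best replies: Alpha→Y; Beta→Z.
Only (Alpha, Y) has each player best-responding; Nash payoffs (5, 15).
Nexon's commitment gain: 8 − 5 = 3.

3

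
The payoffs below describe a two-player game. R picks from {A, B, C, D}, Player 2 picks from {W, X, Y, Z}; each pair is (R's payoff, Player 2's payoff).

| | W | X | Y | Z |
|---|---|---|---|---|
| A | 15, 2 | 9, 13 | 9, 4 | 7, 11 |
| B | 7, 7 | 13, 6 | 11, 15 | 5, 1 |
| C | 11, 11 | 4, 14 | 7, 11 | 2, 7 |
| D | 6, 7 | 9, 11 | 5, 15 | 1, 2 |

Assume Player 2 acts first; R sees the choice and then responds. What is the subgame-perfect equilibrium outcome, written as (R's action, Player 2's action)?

(B, Y)

R best-responds to each possible Player 2 move:
- W: BR = A, leader payoff 2.
- X: BR = B, leader payoff 6.
- Y: BR = B, leader payoff 15.
- Z: BR = A, leader payoff 11.
Maximizing over 2, 6, 15, 11, Player 2 chooses Y. Subgame-perfect outcome: (B, Y) with payoffs (11, 15).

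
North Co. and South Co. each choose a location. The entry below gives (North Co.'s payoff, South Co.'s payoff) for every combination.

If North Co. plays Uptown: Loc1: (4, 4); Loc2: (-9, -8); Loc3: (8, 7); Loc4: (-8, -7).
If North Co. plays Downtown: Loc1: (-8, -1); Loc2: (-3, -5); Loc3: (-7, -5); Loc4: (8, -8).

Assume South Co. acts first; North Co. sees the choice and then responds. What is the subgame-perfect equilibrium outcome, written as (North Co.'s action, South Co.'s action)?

Backward induction with South Co. moving first.
- Loc1 → North Co. plays Uptown (best of 4, -8); South Co. gets 4.
- Loc2 → North Co. plays Downtown (best of -9, -3); South Co. gets -5.
- Loc3 → North Co. plays Uptown (best of 8, -7); South Co. gets 7.
- Loc4 → North Co. plays Downtown (best of -8, 8); South Co. gets -8.
Among 4, -5, 7, -8, the best is 7 at Loc3. Subgame-perfect outcome: (Uptown, Loc3) with payoffs (8, 7).

(Uptown, Loc3)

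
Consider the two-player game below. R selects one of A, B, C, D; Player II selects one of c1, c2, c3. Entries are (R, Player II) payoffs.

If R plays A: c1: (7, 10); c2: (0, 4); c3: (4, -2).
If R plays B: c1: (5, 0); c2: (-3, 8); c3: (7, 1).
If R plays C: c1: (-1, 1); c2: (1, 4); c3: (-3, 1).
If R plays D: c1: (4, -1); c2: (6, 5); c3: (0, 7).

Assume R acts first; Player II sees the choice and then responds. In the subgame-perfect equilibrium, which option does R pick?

Player II best-responds to each possible R move:
- A → Player II plays c1 (best of 10, 4, -2); R gets 7.
- B → Player II plays c2 (best of 0, 8, 1); R gets -3.
- C → Player II plays c2 (best of 1, 4, 1); R gets 1.
- D → Player II plays c3 (best of -1, 5, 7); R gets 0.
Maximizing over 7, -3, 1, 0, R chooses A. Subgame-perfect outcome: (A, c1) with payoffs (7, 10).

A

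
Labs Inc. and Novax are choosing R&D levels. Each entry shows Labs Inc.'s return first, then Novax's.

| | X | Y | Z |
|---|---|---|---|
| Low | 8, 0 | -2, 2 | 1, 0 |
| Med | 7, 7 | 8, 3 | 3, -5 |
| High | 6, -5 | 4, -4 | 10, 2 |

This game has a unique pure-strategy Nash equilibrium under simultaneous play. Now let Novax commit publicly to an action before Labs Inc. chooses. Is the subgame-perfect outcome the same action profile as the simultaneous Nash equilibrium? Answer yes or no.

no

Work backward from Labs Inc.'s decision.
- X: Labs Inc. compares 8, 7, 6 and picks Low; Novax would get 0.
- Y: Labs Inc. compares -2, 8, 4 and picks Med; Novax would get 3.
- Z: Labs Inc. compares 1, 3, 10 and picks High; Novax would get 2.
Novax's induced payoffs are 0, 3, 2, so Novax commits to Y. Subgame-perfect outcome: (Med, Y) with payoffs (8, 3).
For the simultaneous game, intersect best replies.
Labs Inc.'s best replies: X→Low; Y→Med; Z→High.
Novax's best replies: Low→Y; Med→X; High→Z.
Only (High, Z) has each player best-responding; Nash payoffs (10, 2).
Sequential outcome (Med, Y) differs from the Nash profile (High, Z).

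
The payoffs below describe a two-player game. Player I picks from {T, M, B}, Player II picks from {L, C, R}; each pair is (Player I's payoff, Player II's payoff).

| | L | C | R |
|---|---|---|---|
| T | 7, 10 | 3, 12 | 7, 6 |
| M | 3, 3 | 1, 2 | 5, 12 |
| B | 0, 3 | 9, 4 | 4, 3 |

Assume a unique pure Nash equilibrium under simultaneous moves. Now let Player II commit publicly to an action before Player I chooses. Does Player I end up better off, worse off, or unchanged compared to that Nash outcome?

Player I best-responds to each possible Player II move:
- L: BR = T, leader payoff 10.
- C: BR = B, leader payoff 4.
- R: BR = T, leader payoff 6.
Among 10, 4, 6, the best is 10 at L. Subgame-perfect outcome: (T, L) with payoffs (7, 10).
Under simultaneous play:
Player I's best replies: L→T; C→B; R→T.
Player II's best replies: T→C; M→R; B→C.
The unique mutual best reply is (B, C), giving (9, 4).
Player I earns 7 sequentially versus 9 at the Nash outcome: worse off.

worse off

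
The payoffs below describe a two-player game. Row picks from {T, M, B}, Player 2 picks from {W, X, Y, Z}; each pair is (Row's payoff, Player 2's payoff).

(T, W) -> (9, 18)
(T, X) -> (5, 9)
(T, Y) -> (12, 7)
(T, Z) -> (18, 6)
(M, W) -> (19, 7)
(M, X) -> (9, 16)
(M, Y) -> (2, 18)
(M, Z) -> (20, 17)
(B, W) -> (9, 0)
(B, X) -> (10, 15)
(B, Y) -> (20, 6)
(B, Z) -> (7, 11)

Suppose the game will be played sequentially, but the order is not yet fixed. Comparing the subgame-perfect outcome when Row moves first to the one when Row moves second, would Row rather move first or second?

second

If Row leads: Player 2's best replies are T→W, M→Y, B→X; Row's induced payoffs 9, 2, 10; outcome (B, X), payoffs (10, 15).
If Player 2 leads: Row's best replies are W→M, X→B, Y→B, Z→M; Player 2's induced payoffs 7, 15, 6, 17; outcome (M, Z), payoffs (20, 17).
Row gets 10 moving first and 20 moving second, so Row prefers to move second.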